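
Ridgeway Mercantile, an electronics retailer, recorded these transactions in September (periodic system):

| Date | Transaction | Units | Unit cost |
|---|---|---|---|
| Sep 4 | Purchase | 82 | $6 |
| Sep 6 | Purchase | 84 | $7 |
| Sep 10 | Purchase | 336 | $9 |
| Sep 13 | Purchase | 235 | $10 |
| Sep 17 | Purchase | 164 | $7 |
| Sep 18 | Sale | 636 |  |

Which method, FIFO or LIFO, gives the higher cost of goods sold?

LIFO

FIFO COGS: 82 @ $6 + 84 @ $7 + 336 @ $9 + 134 @ $10 = $5,444
LIFO COGS: 164 @ $7 + 235 @ $10 + 237 @ $9 = $5,631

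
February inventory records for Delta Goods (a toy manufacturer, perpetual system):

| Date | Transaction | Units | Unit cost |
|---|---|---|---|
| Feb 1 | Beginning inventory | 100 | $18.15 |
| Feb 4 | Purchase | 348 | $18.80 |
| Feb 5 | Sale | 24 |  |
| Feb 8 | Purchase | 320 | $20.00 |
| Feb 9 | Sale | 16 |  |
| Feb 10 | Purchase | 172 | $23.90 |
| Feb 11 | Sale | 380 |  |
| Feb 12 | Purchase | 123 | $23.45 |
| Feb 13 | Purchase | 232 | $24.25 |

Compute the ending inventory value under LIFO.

Ending inventory = $18,336.55

Feb 5, 24 sold [LIFO — newest first]: 24 @ $18.80 = $451.20
Feb 9, 16 sold [LIFO — newest first]: 16 @ $20.00 = $320.00
Feb 11, 380 sold [LIFO — newest first]: 172 @ $23.90 + 208 @ $20.00 = $8,270.80
Total COGS = $451.20 + $320.00 + $8,270.80 = $9,042.00
Ending inventory: 100 @ $18.15 + 324 @ $18.80 + 96 @ $20.00 + 123 @ $23.45 + 232 @ $24.25 = $18,336.55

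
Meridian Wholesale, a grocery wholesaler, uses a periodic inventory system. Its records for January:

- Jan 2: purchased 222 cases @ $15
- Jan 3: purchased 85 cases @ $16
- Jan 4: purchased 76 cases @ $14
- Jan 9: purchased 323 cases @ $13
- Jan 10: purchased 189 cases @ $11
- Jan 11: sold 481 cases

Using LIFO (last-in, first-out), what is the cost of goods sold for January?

Jan 11, 481 sold [LIFO — newest first]: 189 @ $11 + 292 @ $13 = $5,875
Ending inventory: 222 @ $15 + 85 @ $16 + 76 @ $14 + 31 @ $13 = $6,157

COGS = $5,875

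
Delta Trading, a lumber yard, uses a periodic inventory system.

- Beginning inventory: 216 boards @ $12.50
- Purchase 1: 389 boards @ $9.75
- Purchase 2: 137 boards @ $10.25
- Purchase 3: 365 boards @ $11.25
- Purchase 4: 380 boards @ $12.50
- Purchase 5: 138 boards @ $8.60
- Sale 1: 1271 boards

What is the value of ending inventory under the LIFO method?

Ending inventory = $4,045.50

Sale 1 (1271) [LIFO — newest first]: 138 @ $8.60 + 380 @ $12.50 + 365 @ $11.25 + 137 @ $10.25 + 251 @ $9.75 = $13,894.55
Ending inventory: 216 @ $12.50 + 138 @ $9.75 = $4,045.50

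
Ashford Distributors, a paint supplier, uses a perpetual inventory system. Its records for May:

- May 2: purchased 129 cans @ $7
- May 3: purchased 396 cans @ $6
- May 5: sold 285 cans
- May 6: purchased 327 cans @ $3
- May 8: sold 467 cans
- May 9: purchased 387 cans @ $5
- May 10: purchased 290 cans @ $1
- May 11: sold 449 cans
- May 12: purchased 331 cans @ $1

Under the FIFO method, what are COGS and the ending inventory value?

May 5, 285 sold [FIFO — oldest first]: 129 @ $7 + 156 @ $6 = $1,839
May 8, 467 sold [FIFO — oldest first]: 240 @ $6 + 227 @ $3 = $2,121
May 11, 449 sold [FIFO — oldest first]: 100 @ $3 + 349 @ $5 = $2,045
Total COGS = $1,839 + $2,121 + $2,045 = $6,005
Ending inventory: 38 @ $5 + 290 @ $1 + 331 @ $1 = $811

COGS = $6,005; ending inventory = $811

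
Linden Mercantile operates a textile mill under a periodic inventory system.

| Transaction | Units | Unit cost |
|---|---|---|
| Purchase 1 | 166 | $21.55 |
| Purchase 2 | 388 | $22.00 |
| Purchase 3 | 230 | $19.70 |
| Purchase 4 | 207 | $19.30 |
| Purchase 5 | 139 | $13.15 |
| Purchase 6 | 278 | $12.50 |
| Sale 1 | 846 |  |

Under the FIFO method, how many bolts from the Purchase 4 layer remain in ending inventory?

145

Sale 1 (846) [FIFO — oldest first]: 166 @ $21.55 + 388 @ $22.00 + 230 @ $19.70 + 62 @ $19.30 = $17,840.90
Ending inventory: 145 @ $19.30 + 139 @ $13.15 + 278 @ $12.50 = $8,101.35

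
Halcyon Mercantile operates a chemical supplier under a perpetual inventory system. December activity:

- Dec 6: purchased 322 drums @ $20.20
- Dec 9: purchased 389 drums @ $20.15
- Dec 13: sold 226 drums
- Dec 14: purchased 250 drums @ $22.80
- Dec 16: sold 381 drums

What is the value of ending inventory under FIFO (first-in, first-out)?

Dec 13, 226 sold [FIFO — oldest first]: 226 @ $20.20 = $4,565.20
Dec 16, 381 sold [FIFO — oldest first]: 96 @ $20.20 + 285 @ $20.15 = $7,681.95
Total COGS = $4,565.20 + $7,681.95 = $12,247.15
Ending inventory: 104 @ $20.15 + 250 @ $22.80 = $7,795.60

Ending inventory = $7,795.60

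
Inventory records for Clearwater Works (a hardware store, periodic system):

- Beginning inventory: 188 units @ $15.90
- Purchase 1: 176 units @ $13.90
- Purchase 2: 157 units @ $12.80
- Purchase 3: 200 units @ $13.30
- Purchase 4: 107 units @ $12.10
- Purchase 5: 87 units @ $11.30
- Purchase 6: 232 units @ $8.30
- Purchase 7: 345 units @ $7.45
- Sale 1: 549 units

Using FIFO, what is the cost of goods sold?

Sale 1 (549) [FIFO — oldest first]: 188 @ $15.90 + 176 @ $13.90 + 157 @ $12.80 + 28 @ $13.30 = $7,817.60
Ending inventory: 172 @ $13.30 + 107 @ $12.10 + 87 @ $11.30 + 232 @ $8.30 + 345 @ $7.45 = $9,061.25

COGS = $7,817.60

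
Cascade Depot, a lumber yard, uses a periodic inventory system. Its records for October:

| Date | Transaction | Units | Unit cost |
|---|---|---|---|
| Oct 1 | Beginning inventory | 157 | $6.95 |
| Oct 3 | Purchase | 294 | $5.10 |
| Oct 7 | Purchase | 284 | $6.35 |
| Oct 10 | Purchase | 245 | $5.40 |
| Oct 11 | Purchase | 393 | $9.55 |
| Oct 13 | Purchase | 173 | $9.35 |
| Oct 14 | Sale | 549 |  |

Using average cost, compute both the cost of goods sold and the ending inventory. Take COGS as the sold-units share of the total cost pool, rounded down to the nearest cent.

Oct 14, sell 549: 549/1546 × $11,087.65 → $3,937.33
Ending inventory (cost pool remaining) = $7,150.32
Check: goods available $11,087.65 = COGS $3,937.33 + ending $7,150.32

COGS = $3,937.33; ending inventory = $7,150.32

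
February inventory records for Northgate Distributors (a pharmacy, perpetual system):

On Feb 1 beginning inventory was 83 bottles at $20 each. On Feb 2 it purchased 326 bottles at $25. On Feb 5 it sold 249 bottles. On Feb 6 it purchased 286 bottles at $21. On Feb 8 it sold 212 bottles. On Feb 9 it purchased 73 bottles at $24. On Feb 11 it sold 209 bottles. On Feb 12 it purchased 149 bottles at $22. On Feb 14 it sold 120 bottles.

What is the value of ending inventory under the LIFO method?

Ending inventory = $2,673

Feb 5, 249 sold [LIFO — newest first]: 249 @ $25 = $6,225
Feb 8, 212 sold [LIFO — newest first]: 212 @ $21 = $4,452
Feb 11, 209 sold [LIFO — newest first]: 73 @ $24 + 74 @ $21 + 62 @ $25 = $4,856
Feb 14, 120 sold [LIFO — newest first]: 120 @ $22 = $2,640
Total COGS = $6,225 + $4,452 + $4,856 + $2,640 = $18,173
Ending inventory: 83 @ $20 + 15 @ $25 + 29 @ $22 = $2,673
Check: goods available $20,846 = COGS $18,173 + ending $2,673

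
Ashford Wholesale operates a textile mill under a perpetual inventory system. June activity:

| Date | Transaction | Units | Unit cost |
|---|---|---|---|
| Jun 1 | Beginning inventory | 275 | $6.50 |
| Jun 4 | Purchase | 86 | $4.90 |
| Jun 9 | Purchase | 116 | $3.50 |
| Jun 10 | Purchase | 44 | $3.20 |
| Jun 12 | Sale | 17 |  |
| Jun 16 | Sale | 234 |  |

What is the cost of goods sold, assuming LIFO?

Jun 12, 17 sold [LIFO — newest first]: 17 @ $3.20 = $54.40
Jun 16, 234 sold [LIFO — newest first]: 27 @ $3.20 + 116 @ $3.50 + 86 @ $4.90 + 5 @ $6.50 = $946.30
Total COGS = $54.40 + $946.30 = $1,000.70
Ending inventory: 270 @ $6.50 = $1,755.00

COGS = $1,000.70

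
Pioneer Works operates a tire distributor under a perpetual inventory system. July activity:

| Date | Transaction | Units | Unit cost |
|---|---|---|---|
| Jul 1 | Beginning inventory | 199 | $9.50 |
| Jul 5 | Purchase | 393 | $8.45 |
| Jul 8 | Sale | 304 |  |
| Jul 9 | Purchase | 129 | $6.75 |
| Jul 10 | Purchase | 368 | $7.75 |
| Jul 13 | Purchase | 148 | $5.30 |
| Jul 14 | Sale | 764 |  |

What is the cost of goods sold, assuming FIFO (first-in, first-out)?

Jul 8, 304 sold [FIFO — oldest first]: 199 @ $9.50 + 105 @ $8.45 = $2,777.75
Jul 14, 764 sold [FIFO — oldest first]: 288 @ $8.45 + 129 @ $6.75 + 347 @ $7.75 = $5,993.60
Total COGS = $2,777.75 + $5,993.60 = $8,771.35
Ending inventory: 21 @ $7.75 + 148 @ $5.30 = $947.15
Check: goods available $9,718.50 = COGS $8,771.35 + ending $947.15

COGS = $8,771.35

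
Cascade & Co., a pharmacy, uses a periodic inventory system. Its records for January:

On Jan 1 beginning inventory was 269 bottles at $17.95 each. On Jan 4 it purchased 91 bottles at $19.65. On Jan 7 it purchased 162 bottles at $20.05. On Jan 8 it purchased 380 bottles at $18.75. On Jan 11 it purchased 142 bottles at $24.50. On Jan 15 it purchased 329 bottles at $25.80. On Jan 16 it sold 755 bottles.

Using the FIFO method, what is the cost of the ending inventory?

Jan 16, 755 sold [FIFO — oldest first]: 269 @ $17.95 + 91 @ $19.65 + 162 @ $20.05 + 233 @ $18.75 = $14,233.55
Ending inventory: 147 @ $18.75 + 142 @ $24.50 + 329 @ $25.80 = $14,723.45
Check: goods available $28,957.00 = COGS $14,233.55 + ending $14,723.45

Ending inventory = $14,723.45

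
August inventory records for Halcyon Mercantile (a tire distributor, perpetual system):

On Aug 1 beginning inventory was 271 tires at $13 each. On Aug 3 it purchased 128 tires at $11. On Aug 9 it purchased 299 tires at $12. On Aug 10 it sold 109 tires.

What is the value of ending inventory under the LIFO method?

Ending inventory = $7,211

Aug 10, 109 sold [LIFO — newest first]: 109 @ $12 = $1,308
Ending inventory: 271 @ $13 + 128 @ $11 + 190 @ $12 = $7,211
Check: goods available $8,519 = COGS $1,308 + ending $7,211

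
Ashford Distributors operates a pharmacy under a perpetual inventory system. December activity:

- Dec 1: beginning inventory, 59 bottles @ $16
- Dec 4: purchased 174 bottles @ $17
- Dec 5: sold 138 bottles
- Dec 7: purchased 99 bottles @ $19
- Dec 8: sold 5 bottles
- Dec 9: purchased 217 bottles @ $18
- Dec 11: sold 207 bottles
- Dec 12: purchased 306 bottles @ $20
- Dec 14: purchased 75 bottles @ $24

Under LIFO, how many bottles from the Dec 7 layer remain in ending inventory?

94

Dec 5, 138 sold [LIFO — newest first]: 138 @ $17 = $2,346
Dec 8, 5 sold [LIFO — newest first]: 5 @ $19 = $95
Dec 11, 207 sold [LIFO — newest first]: 207 @ $18 = $3,726
Total COGS = $2,346 + $95 + $3,726 = $6,167
Ending inventory: 59 @ $16 + 36 @ $17 + 94 @ $19 + 10 @ $18 + 306 @ $20 + 75 @ $24 = $11,442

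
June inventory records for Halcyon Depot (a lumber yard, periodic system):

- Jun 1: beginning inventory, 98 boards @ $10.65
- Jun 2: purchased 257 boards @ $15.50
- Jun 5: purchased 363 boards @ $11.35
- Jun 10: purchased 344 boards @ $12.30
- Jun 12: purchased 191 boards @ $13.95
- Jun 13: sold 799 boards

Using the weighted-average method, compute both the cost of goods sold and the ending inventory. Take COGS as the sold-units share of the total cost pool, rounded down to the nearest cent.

Jun 13, sell 799: 799/1253 × $16,042.90 → $10,230.06
Ending inventory (cost pool remaining) = $5,812.84
Check: goods available $16,042.90 = COGS $10,230.06 + ending $5,812.84

COGS = $10,230.06; ending inventory = $5,812.84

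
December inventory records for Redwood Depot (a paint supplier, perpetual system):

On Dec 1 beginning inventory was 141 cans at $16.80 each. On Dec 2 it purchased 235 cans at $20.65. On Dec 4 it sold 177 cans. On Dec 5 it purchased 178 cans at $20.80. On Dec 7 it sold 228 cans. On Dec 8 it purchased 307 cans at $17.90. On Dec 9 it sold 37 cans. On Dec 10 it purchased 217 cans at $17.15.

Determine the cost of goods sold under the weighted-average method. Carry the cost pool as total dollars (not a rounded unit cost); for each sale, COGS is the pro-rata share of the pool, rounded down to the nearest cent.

COGS = $8,637.28

After Dec 1: 141 on hand, pool $2,368.80 (≈ $16.8000 each)
After Dec 2: 376 on hand, pool $7,221.55 (≈ $19.2063 each)
Dec 4, sell 177: 177/376 × $7,221.55 → $3,399.50
After Dec 5: 377 on hand, pool $7,524.45 (≈ $19.9588 each)
Dec 7, sell 228: 228/377 × $7,524.45 → $4,550.59
After Dec 8: 456 on hand, pool $8,469.16 (≈ $18.5727 each)
Dec 9, sell 37: 37/456 × $8,469.16 → $687.19
After Dec 10: 636 on hand, pool $11,503.52 (≈ $18.0873 each)
Total COGS = $3,399.50 + $4,550.59 + $687.19 = $8,637.28
Ending inventory (cost pool remaining) = $11,503.52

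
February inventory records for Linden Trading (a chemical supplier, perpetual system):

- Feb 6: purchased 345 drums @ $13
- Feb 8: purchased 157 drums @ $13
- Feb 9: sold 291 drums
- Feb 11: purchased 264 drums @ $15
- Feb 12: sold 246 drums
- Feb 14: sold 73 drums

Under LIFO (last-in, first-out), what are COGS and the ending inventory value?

Feb 9, 291 sold [LIFO — newest first]: 157 @ $13 + 134 @ $13 = $3,783
Feb 12, 246 sold [LIFO — newest first]: 246 @ $15 = $3,690
Feb 14, 73 sold [LIFO — newest first]: 18 @ $15 + 55 @ $13 = $985
Total COGS = $3,783 + $3,690 + $985 = $8,458
Ending inventory: 156 @ $13 = $2,028

COGS = $8,458; ending inventory = $2,028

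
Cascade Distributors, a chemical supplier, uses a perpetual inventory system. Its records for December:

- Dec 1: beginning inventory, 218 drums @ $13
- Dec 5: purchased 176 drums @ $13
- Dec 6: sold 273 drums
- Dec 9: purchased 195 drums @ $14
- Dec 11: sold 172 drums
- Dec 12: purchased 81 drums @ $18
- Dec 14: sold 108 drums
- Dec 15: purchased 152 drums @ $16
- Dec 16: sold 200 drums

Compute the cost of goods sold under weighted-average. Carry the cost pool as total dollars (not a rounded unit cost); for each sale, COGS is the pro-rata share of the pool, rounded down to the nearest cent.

After Dec 1: 218 on hand, pool $2,834.00 (≈ $13.0000 each)
After Dec 5: 394 on hand, pool $5,122.00 (≈ $13.0000 each)
Dec 6, sell 273: 273/394 × $5,122.00 → $3,549.00
After Dec 9: 316 on hand, pool $4,303.00 (≈ $13.6171 each)
Dec 11, sell 172: 172/316 × $4,303.00 → $2,342.13
After Dec 12: 225 on hand, pool $3,418.87 (≈ $15.1950 each)
Dec 14, sell 108: 108/225 × $3,418.87 → $1,641.05
After Dec 15: 269 on hand, pool $4,209.82 (≈ $15.6499 each)
Dec 16, sell 200: 200/269 × $4,209.82 → $3,129.97
Total COGS = $3,549.00 + $2,342.13 + $1,641.05 + $3,129.97 = $10,662.15
Ending inventory (cost pool remaining) = $1,079.85

COGS = $10,662.15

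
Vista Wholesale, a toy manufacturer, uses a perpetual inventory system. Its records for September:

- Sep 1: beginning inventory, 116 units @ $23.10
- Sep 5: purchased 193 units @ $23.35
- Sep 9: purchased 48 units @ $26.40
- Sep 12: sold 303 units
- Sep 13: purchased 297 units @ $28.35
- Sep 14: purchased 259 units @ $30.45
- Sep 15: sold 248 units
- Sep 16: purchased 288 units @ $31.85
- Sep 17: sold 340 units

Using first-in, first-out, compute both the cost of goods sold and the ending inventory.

COGS = $24,089.95; ending inventory = $9,842.70

Sep 12, 303 sold [FIFO — oldest first]: 116 @ $23.10 + 187 @ $23.35 = $7,046.05
Sep 15, 248 sold [FIFO — oldest first]: 6 @ $23.35 + 48 @ $26.40 + 194 @ $28.35 = $6,907.20
Sep 17, 340 sold [FIFO — oldest first]: 103 @ $28.35 + 237 @ $30.45 = $10,136.70
Total COGS = $7,046.05 + $6,907.20 + $10,136.70 = $24,089.95
Ending inventory: 22 @ $30.45 + 288 @ $31.85 = $9,842.70
Check: goods available $33,932.65 = COGS $24,089.95 + ending $9,842.70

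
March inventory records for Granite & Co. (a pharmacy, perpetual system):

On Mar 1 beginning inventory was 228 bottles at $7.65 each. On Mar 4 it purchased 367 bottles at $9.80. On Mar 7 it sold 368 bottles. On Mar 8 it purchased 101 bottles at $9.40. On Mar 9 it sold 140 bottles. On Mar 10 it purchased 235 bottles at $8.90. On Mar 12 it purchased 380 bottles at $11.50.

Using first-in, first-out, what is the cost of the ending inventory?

Ending inventory = $8,263.50

Mar 7, 368 sold [FIFO — oldest first]: 228 @ $7.65 + 140 @ $9.80 = $3,116.20
Mar 9, 140 sold [FIFO — oldest first]: 140 @ $9.80 = $1,372.00
Total COGS = $3,116.20 + $1,372.00 = $4,488.20
Ending inventory: 87 @ $9.80 + 101 @ $9.40 + 235 @ $8.90 + 380 @ $11.50 = $8,263.50
Check: goods available $12,751.70 = COGS $4,488.20 + ending $8,263.50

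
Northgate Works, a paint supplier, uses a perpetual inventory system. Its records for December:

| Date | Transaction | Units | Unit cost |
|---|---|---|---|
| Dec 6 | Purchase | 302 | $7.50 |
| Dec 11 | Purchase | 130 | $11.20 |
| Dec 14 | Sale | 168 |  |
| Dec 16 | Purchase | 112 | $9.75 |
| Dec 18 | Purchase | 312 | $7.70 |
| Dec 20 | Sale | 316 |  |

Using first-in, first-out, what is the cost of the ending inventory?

Ending inventory = $2,987.40

Dec 14, 168 sold [FIFO — oldest first]: 168 @ $7.50 = $1,260.00
Dec 20, 316 sold [FIFO — oldest first]: 134 @ $7.50 + 130 @ $11.20 + 52 @ $9.75 = $2,968.00
Total COGS = $1,260.00 + $2,968.00 = $4,228.00
Ending inventory: 60 @ $9.75 + 312 @ $7.70 = $2,987.40
Check: goods available $7,215.40 = COGS $4,228.00 + ending $2,987.40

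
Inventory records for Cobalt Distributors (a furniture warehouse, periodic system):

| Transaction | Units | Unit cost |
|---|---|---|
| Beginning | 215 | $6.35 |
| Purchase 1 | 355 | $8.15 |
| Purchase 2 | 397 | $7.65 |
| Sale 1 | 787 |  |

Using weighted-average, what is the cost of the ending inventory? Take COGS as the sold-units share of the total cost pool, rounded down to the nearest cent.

Sale 1, sell 787: 787/967 × $7,295.55 → $5,937.53
Ending inventory (cost pool remaining) = $1,358.02

Ending inventory = $1,358.02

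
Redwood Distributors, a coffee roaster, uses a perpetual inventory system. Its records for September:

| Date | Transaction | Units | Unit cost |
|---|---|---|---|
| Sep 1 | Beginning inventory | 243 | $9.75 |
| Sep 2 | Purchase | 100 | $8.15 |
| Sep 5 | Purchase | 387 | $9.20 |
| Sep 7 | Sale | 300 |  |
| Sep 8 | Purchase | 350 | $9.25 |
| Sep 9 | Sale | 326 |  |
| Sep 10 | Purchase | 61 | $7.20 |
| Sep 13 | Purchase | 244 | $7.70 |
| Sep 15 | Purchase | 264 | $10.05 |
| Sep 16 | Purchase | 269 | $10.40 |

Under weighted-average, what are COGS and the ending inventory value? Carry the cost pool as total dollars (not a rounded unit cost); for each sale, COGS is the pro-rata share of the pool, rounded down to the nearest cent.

After Sep 1: 243 on hand, pool $2,369.25 (≈ $9.7500 each)
After Sep 2: 343 on hand, pool $3,184.25 (≈ $9.2835 each)
After Sep 5: 730 on hand, pool $6,744.65 (≈ $9.2392 each)
Sep 7, sell 300: 300/730 × $6,744.65 → $2,771.77
After Sep 8: 780 on hand, pool $7,210.38 (≈ $9.2441 each)
Sep 9, sell 326: 326/780 × $7,210.38 → $3,013.56
After Sep 10: 515 on hand, pool $4,636.02 (≈ $9.0020 each)
After Sep 13: 759 on hand, pool $6,514.82 (≈ $8.5834 each)
After Sep 15: 1023 on hand, pool $9,168.02 (≈ $8.9619 each)
After Sep 16: 1292 on hand, pool $11,965.62 (≈ $9.2613 each)
Total COGS = $2,771.77 + $3,013.56 = $5,785.33
Ending inventory (cost pool remaining) = $11,965.62
Check: goods available $17,750.95 = COGS $5,785.33 + ending $11,965.62

COGS = $5,785.33; ending inventory = $11,965.62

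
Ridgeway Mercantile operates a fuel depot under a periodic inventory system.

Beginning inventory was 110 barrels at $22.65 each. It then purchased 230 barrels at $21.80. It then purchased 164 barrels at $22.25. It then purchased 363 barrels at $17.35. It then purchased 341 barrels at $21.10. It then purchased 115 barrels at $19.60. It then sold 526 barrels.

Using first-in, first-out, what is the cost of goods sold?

COGS = $11,536.20

Sale 1 (526) [FIFO — oldest first]: 110 @ $22.65 + 230 @ $21.80 + 164 @ $22.25 + 22 @ $17.35 = $11,536.20
Ending inventory: 341 @ $17.35 + 341 @ $21.10 + 115 @ $19.60 = $15,365.45
Check: goods available $26,901.65 = COGS $11,536.20 + ending $15,365.45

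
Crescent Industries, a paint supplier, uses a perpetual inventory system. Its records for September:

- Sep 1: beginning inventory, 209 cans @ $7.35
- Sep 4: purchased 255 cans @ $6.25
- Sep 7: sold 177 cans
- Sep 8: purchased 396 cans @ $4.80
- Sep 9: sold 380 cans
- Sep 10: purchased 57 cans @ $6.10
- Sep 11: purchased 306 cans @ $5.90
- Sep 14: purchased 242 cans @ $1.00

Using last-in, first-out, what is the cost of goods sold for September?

Sep 7, 177 sold [LIFO — newest first]: 177 @ $6.25 = $1,106.25
Sep 9, 380 sold [LIFO — newest first]: 380 @ $4.80 = $1,824.00
Total COGS = $1,106.25 + $1,824.00 = $2,930.25
Ending inventory: 209 @ $7.35 + 78 @ $6.25 + 16 @ $4.80 + 57 @ $6.10 + 306 @ $5.90 + 242 @ $1.00 = $4,495.55
Check: goods available $7,425.80 = COGS $2,930.25 + ending $4,495.55

COGS = $2,930.25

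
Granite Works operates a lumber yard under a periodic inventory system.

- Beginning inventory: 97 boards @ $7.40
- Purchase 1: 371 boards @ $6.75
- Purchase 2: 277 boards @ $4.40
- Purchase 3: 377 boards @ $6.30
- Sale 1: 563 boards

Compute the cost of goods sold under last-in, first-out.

Sale 1 (563) [LIFO — newest first]: 377 @ $6.30 + 186 @ $4.40 = $3,193.50
Ending inventory: 97 @ $7.40 + 371 @ $6.75 + 91 @ $4.40 = $3,622.45

COGS = $3,193.50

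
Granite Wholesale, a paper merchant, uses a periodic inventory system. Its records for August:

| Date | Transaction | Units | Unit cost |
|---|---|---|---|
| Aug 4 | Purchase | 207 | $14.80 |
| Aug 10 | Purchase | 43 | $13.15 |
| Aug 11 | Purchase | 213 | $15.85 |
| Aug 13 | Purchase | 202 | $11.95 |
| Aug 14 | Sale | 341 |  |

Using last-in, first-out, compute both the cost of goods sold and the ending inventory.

COGS = $4,617.05; ending inventory = $4,801.95

Aug 14, 341 sold [LIFO — newest first]: 202 @ $11.95 + 139 @ $15.85 = $4,617.05
Ending inventory: 207 @ $14.80 + 43 @ $13.15 + 74 @ $15.85 = $4,801.95
Check: goods available $9,419.00 = COGS $4,617.05 + ending $4,801.95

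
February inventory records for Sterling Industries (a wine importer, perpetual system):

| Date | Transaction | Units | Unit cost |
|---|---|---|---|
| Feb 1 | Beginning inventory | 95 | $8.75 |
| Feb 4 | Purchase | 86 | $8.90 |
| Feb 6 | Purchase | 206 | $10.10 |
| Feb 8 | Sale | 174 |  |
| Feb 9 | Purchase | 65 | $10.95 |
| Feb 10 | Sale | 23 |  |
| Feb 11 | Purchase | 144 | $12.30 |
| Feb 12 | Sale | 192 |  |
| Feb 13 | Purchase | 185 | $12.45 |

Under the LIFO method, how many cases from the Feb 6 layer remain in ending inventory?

26

Feb 8, 174 sold [LIFO — newest first]: 174 @ $10.10 = $1,757.40
Feb 10, 23 sold [LIFO — newest first]: 23 @ $10.95 = $251.85
Feb 12, 192 sold [LIFO — newest first]: 144 @ $12.30 + 42 @ $10.95 + 6 @ $10.10 = $2,291.70
Total COGS = $1,757.40 + $251.85 + $2,291.70 = $4,300.95
Ending inventory: 95 @ $8.75 + 86 @ $8.90 + 26 @ $10.10 + 185 @ $12.45 = $4,162.50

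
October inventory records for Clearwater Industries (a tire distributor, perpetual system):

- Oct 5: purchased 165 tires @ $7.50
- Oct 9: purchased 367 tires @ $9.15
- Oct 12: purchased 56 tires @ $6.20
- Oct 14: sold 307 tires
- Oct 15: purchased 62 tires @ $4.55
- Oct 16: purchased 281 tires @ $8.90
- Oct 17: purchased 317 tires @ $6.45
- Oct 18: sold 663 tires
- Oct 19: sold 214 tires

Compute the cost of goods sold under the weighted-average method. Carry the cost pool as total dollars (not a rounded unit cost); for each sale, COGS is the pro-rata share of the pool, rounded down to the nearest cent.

COGS = $9,281.40

After Oct 5: 165 on hand, pool $1,237.50 (≈ $7.5000 each)
After Oct 9: 532 on hand, pool $4,595.55 (≈ $8.6383 each)
After Oct 12: 588 on hand, pool $4,942.75 (≈ $8.4060 each)
Oct 14, sell 307: 307/588 × $4,942.75 → $2,580.65
After Oct 15: 343 on hand, pool $2,644.20 (≈ $7.7090 each)
After Oct 16: 624 on hand, pool $5,145.10 (≈ $8.2454 each)
After Oct 17: 941 on hand, pool $7,189.75 (≈ $7.6405 each)
Oct 18, sell 663: 663/941 × $7,189.75 → $5,065.67
Oct 19, sell 214: 214/278 × $2,124.08 → $1,635.08
Total COGS = $2,580.65 + $5,065.67 + $1,635.08 = $9,281.40
Ending inventory (cost pool remaining) = $489.00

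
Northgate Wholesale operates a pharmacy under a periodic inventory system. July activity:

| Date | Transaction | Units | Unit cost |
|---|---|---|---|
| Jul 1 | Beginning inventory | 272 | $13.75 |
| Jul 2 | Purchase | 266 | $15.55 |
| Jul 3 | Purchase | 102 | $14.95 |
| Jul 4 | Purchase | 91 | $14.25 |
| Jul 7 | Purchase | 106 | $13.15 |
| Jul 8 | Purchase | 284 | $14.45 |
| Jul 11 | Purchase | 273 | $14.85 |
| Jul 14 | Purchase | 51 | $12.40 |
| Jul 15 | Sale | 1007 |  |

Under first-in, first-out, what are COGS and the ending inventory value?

Jul 15, 1007 sold [FIFO — oldest first]: 272 @ $13.75 + 266 @ $15.55 + 102 @ $14.95 + 91 @ $14.25 + 106 @ $13.15 + 170 @ $14.45 = $14,548.35
Ending inventory: 114 @ $14.45 + 273 @ $14.85 + 51 @ $12.40 = $6,333.75
Check: goods available $20,882.10 = COGS $14,548.35 + ending $6,333.75

COGS = $14,548.35; ending inventory = $6,333.75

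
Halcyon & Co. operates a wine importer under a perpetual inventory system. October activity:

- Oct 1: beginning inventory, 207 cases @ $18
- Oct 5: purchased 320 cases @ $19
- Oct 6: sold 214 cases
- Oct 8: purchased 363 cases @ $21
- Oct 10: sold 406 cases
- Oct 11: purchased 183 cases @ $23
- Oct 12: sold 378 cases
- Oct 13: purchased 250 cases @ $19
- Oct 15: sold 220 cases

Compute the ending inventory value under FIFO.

Ending inventory = $1,995

Oct 6, 214 sold [FIFO — oldest first]: 207 @ $18 + 7 @ $19 = $3,859
Oct 10, 406 sold [FIFO — oldest first]: 313 @ $19 + 93 @ $21 = $7,900
Oct 12, 378 sold [FIFO — oldest first]: 270 @ $21 + 108 @ $23 = $8,154
Oct 15, 220 sold [FIFO — oldest first]: 75 @ $23 + 145 @ $19 = $4,480
Total COGS = $3,859 + $7,900 + $8,154 + $4,480 = $24,393
Ending inventory: 105 @ $19 = $1,995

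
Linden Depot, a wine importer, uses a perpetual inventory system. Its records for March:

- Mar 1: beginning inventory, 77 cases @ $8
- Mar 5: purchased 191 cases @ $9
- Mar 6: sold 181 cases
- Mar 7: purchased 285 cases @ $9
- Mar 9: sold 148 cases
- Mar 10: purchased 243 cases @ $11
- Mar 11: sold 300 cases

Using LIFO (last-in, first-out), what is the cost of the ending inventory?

Mar 6, 181 sold [LIFO — newest first]: 181 @ $9 = $1,629
Mar 9, 148 sold [LIFO — newest first]: 148 @ $9 = $1,332
Mar 11, 300 sold [LIFO — newest first]: 243 @ $11 + 57 @ $9 = $3,186
Total COGS = $1,629 + $1,332 + $3,186 = $6,147
Ending inventory: 77 @ $8 + 10 @ $9 + 80 @ $9 = $1,426
Check: goods available $7,573 = COGS $6,147 + ending $1,426

Ending inventory = $1,426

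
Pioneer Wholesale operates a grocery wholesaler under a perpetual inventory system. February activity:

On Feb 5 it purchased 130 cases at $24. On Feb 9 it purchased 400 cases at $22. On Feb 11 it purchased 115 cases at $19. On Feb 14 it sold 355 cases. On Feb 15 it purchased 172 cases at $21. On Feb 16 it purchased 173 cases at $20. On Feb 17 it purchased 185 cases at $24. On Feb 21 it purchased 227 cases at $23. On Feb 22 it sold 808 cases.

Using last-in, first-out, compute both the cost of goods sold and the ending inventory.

Feb 14, 355 sold [LIFO — newest first]: 115 @ $19 + 240 @ $22 = $7,465
Feb 22, 808 sold [LIFO — newest first]: 227 @ $23 + 185 @ $24 + 173 @ $20 + 172 @ $21 + 51 @ $22 = $17,855
Total COGS = $7,465 + $17,855 = $25,320
Ending inventory: 130 @ $24 + 109 @ $22 = $5,518

COGS = $25,320; ending inventory = $5,518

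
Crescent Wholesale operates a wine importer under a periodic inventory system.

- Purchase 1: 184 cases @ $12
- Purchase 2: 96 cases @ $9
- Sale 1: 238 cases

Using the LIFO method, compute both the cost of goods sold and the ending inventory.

COGS = $2,568; ending inventory = $504

Sale 1 (238) [LIFO — newest first]: 96 @ $9 + 142 @ $12 = $2,568
Ending inventory: 42 @ $12 = $504
Check: goods available $3,072 = COGS $2,568 + ending $504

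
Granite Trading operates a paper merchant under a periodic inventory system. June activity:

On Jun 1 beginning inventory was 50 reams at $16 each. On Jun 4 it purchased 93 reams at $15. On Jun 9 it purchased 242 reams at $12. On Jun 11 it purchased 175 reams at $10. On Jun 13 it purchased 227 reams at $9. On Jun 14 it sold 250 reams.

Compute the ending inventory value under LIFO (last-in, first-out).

Jun 14, 250 sold [LIFO — newest first]: 227 @ $9 + 23 @ $10 = $2,273
Ending inventory: 50 @ $16 + 93 @ $15 + 242 @ $12 + 152 @ $10 = $6,619

Ending inventory = $6,619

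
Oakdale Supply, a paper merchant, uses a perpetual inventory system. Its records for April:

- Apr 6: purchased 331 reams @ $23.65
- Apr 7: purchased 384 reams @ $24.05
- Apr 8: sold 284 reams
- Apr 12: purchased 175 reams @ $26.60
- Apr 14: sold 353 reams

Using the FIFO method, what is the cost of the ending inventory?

Ending inventory = $6,530.90

Apr 8, 284 sold [FIFO — oldest first]: 284 @ $23.65 = $6,716.60
Apr 14, 353 sold [FIFO — oldest first]: 47 @ $23.65 + 306 @ $24.05 = $8,470.85
Total COGS = $6,716.60 + $8,470.85 = $15,187.45
Ending inventory: 78 @ $24.05 + 175 @ $26.60 = $6,530.90
Check: goods available $21,718.35 = COGS $15,187.45 + ending $6,530.90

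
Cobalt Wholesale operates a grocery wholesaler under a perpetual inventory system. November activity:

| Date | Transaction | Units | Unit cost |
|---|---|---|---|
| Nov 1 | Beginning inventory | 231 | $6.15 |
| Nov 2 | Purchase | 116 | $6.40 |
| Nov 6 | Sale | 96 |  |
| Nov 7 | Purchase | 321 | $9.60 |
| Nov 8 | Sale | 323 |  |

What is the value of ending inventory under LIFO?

Nov 6, 96 sold [LIFO — newest first]: 96 @ $6.40 = $614.40
Nov 8, 323 sold [LIFO — newest first]: 321 @ $9.60 + 2 @ $6.40 = $3,094.40
Total COGS = $614.40 + $3,094.40 = $3,708.80
Ending inventory: 231 @ $6.15 + 18 @ $6.40 = $1,535.85

Ending inventory = $1,535.85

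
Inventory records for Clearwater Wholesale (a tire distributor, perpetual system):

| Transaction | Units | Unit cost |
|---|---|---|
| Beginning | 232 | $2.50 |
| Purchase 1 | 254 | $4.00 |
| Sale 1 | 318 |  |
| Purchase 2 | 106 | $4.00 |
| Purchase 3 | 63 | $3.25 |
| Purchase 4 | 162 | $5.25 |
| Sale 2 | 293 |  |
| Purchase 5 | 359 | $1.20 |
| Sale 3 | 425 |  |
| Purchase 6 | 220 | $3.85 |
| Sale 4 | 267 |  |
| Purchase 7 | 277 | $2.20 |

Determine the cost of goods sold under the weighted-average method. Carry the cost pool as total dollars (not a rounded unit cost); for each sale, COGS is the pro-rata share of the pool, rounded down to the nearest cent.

COGS = $4,052.99

After Beginning: 232 on hand, pool $580.00 (≈ $2.5000 each)
After Purchase 1: 486 on hand, pool $1,596.00 (≈ $3.2840 each)
Sale 1, sell 318: 318/486 × $1,596.00 → $1,044.29
After Purchase 2: 274 on hand, pool $975.71 (≈ $3.5610 each)
After Purchase 3: 337 on hand, pool $1,180.46 (≈ $3.5028 each)
After Purchase 4: 499 on hand, pool $2,030.96 (≈ $4.0701 each)
Sale 2, sell 293: 293/499 × $2,030.96 → $1,192.52
After Purchase 5: 565 on hand, pool $1,269.24 (≈ $2.2464 each)
Sale 3, sell 425: 425/565 × $1,269.24 → $954.73
After Purchase 6: 360 on hand, pool $1,161.51 (≈ $3.2264 each)
Sale 4, sell 267: 267/360 × $1,161.51 → $861.45
After Purchase 7: 370 on hand, pool $909.46 (≈ $2.4580 each)
Total COGS = $1,044.29 + $1,192.52 + $954.73 + $861.45 = $4,052.99
Ending inventory (cost pool remaining) = $909.46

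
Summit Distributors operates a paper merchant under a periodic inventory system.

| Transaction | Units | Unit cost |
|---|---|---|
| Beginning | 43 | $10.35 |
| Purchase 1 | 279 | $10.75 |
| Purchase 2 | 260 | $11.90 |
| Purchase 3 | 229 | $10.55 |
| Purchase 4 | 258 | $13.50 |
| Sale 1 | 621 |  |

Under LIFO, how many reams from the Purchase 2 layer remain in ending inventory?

Sale 1 (621) [LIFO — newest first]: 258 @ $13.50 + 229 @ $10.55 + 134 @ $11.90 = $7,493.55
Ending inventory: 43 @ $10.35 + 279 @ $10.75 + 126 @ $11.90 = $4,943.70
Check: goods available $12,437.25 = COGS $7,493.55 + ending $4,943.70

126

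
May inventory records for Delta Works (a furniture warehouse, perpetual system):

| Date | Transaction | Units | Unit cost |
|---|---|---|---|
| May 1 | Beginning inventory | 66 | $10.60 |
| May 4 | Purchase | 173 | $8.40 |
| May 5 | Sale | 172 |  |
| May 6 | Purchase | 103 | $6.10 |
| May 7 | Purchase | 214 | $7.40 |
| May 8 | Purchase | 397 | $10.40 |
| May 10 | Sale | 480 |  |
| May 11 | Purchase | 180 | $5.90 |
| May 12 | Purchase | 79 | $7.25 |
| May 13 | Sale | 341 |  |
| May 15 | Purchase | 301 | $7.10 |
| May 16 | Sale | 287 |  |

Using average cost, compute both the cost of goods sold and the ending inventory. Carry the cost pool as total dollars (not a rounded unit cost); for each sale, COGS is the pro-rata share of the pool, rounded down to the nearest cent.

After May 1: 66 on hand, pool $699.60 (≈ $10.6000 each)
After May 4: 239 on hand, pool $2,152.80 (≈ $9.0075 each)
May 5, sell 172: 172/239 × $2,152.80 → $1,549.29
After May 6: 170 on hand, pool $1,231.81 (≈ $7.2459 each)
After May 7: 384 on hand, pool $2,815.41 (≈ $7.3318 each)
After May 8: 781 on hand, pool $6,944.21 (≈ $8.8914 each)
May 10, sell 480: 480/781 × $6,944.21 → $4,267.88
After May 11: 481 on hand, pool $3,738.33 (≈ $7.7720 each)
After May 12: 560 on hand, pool $4,311.08 (≈ $7.6984 each)
May 13, sell 341: 341/560 × $4,311.08 → $2,625.13
After May 15: 520 on hand, pool $3,823.05 (≈ $7.3520 each)
May 16, sell 287: 287/520 × $3,823.05 → $2,110.02
Total COGS = $1,549.29 + $4,267.88 + $2,625.13 + $2,110.02 = $10,552.32
Ending inventory (cost pool remaining) = $1,713.03
Check: goods available $12,265.35 = COGS $10,552.32 + ending $1,713.03

COGS = $10,552.32; ending inventory = $1,713.03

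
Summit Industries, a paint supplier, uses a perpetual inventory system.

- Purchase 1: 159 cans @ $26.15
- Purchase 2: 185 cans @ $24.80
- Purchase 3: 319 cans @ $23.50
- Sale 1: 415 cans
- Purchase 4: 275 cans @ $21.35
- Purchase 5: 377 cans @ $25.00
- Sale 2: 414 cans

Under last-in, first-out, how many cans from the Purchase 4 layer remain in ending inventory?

238

Sale 1 (415) [LIFO — newest first]: 319 @ $23.50 + 96 @ $24.80 = $9,877.30
Sale 2 (414) [LIFO — newest first]: 377 @ $25.00 + 37 @ $21.35 = $10,214.95
Total COGS = $9,877.30 + $10,214.95 = $20,092.25
Ending inventory: 159 @ $26.15 + 89 @ $24.80 + 238 @ $21.35 = $11,446.35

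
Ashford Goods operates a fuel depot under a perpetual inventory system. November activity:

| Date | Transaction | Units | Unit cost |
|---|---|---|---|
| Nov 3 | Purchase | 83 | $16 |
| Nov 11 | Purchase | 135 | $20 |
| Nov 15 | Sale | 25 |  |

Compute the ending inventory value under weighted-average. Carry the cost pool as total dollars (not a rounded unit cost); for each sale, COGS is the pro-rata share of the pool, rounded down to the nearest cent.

Ending inventory = $3,566.08

After Nov 3: 83 on hand, pool $1,328.00 (≈ $16.0000 each)
After Nov 11: 218 on hand, pool $4,028.00 (≈ $18.4771 each)
Nov 15, sell 25: 25/218 × $4,028.00 → $461.92
Ending inventory (cost pool remaining) = $3,566.08
Check: goods available $4,028.00 = COGS $461.92 + ending $3,566.08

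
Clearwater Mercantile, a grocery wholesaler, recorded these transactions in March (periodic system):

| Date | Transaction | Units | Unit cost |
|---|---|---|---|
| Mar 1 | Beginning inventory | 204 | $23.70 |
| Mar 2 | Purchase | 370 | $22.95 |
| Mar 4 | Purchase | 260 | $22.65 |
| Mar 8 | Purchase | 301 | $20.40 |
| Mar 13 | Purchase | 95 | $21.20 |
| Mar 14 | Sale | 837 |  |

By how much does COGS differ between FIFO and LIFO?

$1,079.15

FIFO COGS: 204 @ $23.70 + 370 @ $22.95 + 260 @ $22.65 + 3 @ $20.40 = $19,276.50
LIFO COGS: 95 @ $21.20 + 301 @ $20.40 + 260 @ $22.65 + 181 @ $22.95 = $18,197.35
Difference = |$19,276.50 − $18,197.35| = $1,079.15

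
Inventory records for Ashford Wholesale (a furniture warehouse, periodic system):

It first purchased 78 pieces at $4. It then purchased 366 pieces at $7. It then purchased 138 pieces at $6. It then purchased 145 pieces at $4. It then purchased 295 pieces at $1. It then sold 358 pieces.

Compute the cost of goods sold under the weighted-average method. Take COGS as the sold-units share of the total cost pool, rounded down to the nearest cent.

COGS = $1,603.29

Sale 1, sell 358: 358/1022 × $4,577.00 → $1,603.29
Ending inventory (cost pool remaining) = $2,973.71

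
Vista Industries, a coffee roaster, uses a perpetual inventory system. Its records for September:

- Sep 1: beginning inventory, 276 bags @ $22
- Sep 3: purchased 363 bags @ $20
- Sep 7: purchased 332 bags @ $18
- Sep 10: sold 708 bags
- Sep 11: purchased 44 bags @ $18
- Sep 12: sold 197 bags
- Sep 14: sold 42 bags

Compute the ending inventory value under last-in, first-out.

Ending inventory = $1,496

Sep 10, 708 sold [LIFO — newest first]: 332 @ $18 + 363 @ $20 + 13 @ $22 = $13,522
Sep 12, 197 sold [LIFO — newest first]: 44 @ $18 + 153 @ $22 = $4,158
Sep 14, 42 sold [LIFO — newest first]: 42 @ $22 = $924
Total COGS = $13,522 + $4,158 + $924 = $18,604
Ending inventory: 68 @ $22 = $1,496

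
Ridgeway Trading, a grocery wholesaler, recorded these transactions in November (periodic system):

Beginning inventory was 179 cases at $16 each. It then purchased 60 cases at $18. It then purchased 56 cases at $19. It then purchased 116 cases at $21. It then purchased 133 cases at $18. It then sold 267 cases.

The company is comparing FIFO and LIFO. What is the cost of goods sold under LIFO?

FIFO COGS: 179 @ $16 + 60 @ $18 + 28 @ $19 = $4,476
LIFO COGS: 133 @ $18 + 116 @ $21 + 18 @ $19 = $5,172

COGS = $5,172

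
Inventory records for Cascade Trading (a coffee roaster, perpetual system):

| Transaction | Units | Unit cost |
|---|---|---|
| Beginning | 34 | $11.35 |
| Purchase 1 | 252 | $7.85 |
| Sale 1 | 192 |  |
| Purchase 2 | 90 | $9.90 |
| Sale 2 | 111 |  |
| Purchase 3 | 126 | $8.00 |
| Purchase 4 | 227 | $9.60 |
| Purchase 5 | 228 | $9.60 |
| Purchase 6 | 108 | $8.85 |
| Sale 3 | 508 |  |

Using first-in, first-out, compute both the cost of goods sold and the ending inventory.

Sale 1 (192) [FIFO — oldest first]: 34 @ $11.35 + 158 @ $7.85 = $1,626.20
Sale 2 (111) [FIFO — oldest first]: 94 @ $7.85 + 17 @ $9.90 = $906.20
Sale 3 (508) [FIFO — oldest first]: 73 @ $9.90 + 126 @ $8.00 + 227 @ $9.60 + 82 @ $9.60 = $4,697.10
Total COGS = $1,626.20 + $906.20 + $4,697.10 = $7,229.50
Ending inventory: 146 @ $9.60 + 108 @ $8.85 = $2,357.40

COGS = $7,229.50; ending inventory = $2,357.40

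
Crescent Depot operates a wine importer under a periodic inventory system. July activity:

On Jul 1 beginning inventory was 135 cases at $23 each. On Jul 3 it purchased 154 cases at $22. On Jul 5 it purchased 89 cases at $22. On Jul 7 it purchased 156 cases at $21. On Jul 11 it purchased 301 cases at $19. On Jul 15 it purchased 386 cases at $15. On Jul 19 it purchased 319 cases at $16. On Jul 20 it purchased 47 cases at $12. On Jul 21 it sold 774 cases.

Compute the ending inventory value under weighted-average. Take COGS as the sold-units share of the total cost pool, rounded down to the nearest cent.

Ending inventory = $14,807.16

Jul 21, sell 774: 774/1587 × $28,904.00 → $14,096.84
Ending inventory (cost pool remaining) = $14,807.16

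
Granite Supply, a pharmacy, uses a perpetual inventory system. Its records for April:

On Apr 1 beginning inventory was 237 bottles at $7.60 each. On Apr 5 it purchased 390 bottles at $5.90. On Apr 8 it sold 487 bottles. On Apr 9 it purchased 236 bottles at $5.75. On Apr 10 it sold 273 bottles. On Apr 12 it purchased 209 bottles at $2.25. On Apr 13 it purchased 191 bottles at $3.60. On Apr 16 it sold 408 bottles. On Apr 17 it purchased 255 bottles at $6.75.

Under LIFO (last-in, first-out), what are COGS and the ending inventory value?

COGS = $5,895.05; ending inventory = $2,443.25

Apr 8, 487 sold [LIFO — newest first]: 390 @ $5.90 + 97 @ $7.60 = $3,038.20
Apr 10, 273 sold [LIFO — newest first]: 236 @ $5.75 + 37 @ $7.60 = $1,638.20
Apr 16, 408 sold [LIFO — newest first]: 191 @ $3.60 + 209 @ $2.25 + 8 @ $7.60 = $1,218.65
Total COGS = $3,038.20 + $1,638.20 + $1,218.65 = $5,895.05
Ending inventory: 95 @ $7.60 + 255 @ $6.75 = $2,443.25
Check: goods available $8,338.30 = COGS $5,895.05 + ending $2,443.25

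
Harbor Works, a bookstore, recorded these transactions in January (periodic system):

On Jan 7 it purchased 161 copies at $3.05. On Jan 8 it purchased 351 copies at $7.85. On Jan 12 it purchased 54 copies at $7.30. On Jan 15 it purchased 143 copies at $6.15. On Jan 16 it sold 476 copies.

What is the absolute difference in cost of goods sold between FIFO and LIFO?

$500.00

FIFO COGS: 161 @ $3.05 + 315 @ $7.85 = $2,963.80
LIFO COGS: 143 @ $6.15 + 54 @ $7.30 + 279 @ $7.85 = $3,463.80
Difference = |$2,963.80 − $3,463.80| = $500.00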